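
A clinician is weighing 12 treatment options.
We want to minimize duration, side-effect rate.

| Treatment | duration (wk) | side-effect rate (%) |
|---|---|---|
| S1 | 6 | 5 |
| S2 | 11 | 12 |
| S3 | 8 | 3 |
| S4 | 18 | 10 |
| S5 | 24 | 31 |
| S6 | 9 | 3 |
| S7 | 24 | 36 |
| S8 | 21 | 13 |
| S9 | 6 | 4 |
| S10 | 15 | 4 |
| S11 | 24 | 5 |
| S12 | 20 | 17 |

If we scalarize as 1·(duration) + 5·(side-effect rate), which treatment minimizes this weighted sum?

S1: 1·6 + 5·5 = 31
S2: 1·11 + 5·12 = 71
S3: 1·8 + 5·3 = 23
S4: 1·18 + 5·10 = 68
S5: 1·24 + 5·31 = 179
S6: 1·9 + 5·3 = 24
S7: 1·24 + 5·36 = 204
S8: 1·21 + 5·13 = 86
S9: 1·6 + 5·4 = 26
S10: 1·15 + 5·4 = 35
S11: 1·24 + 5·5 = 49
S12: 1·20 + 5·17 = 105
Lowest: S3 at 23.

S3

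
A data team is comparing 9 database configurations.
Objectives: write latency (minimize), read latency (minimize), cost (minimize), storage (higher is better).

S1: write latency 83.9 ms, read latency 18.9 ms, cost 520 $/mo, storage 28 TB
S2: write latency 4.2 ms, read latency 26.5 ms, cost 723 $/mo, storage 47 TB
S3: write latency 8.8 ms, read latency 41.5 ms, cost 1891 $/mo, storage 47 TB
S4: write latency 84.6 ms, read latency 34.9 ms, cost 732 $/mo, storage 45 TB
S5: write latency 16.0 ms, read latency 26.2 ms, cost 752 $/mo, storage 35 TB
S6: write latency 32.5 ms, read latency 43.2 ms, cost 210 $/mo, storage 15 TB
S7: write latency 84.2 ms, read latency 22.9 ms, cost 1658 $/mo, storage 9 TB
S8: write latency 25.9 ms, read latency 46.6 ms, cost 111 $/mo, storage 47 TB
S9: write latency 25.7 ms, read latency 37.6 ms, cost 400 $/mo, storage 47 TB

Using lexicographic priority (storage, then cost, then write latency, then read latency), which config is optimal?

S8

First maximize storage: best is 47, kept {S2, S3, S8, S9}.
Then minimize cost: best is 111, kept {S8}.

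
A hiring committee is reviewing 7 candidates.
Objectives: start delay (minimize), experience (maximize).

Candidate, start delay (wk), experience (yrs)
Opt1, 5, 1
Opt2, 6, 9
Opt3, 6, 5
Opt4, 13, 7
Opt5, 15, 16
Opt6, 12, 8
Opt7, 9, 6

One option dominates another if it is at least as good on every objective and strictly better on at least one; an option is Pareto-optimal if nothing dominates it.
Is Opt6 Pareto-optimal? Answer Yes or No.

Opt2 vs Opt6: start delay 6≤12, experience 9≥8 — Opt2 is at least as good on every objective and strictly better on at least one, so Opt2 dominates Opt6.

No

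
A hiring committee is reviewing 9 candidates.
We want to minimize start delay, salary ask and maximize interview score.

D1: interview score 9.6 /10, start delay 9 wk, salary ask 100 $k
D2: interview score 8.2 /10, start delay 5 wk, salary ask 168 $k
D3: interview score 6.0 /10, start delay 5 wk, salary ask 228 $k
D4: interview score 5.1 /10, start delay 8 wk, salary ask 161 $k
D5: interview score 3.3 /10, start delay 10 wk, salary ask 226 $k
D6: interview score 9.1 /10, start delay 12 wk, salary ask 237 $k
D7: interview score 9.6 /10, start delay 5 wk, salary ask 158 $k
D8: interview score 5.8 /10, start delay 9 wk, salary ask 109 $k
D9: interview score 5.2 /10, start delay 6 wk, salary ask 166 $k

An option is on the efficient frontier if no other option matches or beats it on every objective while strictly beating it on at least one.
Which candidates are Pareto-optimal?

D1, D7

D1: not dominated (best salary ask).
D2: dominated by D7 (interview score 9.6≥8.2, start delay 5≤5, salary ask 158≤168).
D3: dominated by D2 (interview score 8.2≥6.0, start delay 5≤5, salary ask 168≤228).
D4: dominated by D7 (interview score 9.6≥5.1, start delay 5≤8, salary ask 158≤161).
D5: dominated by D1 (interview score 9.6≥3.3, start delay 9≤10, salary ask 100≤226).
D6: dominated by D1 (interview score 9.6≥9.1, start delay 9≤12, salary ask 100≤237).
D7: not dominated.
D8: dominated by D1 (interview score 9.6≥5.8, start delay 9≤9, salary ask 100≤109).
D9: dominated by D7 (interview score 9.6≥5.2, start delay 5≤6, salary ask 158≤166).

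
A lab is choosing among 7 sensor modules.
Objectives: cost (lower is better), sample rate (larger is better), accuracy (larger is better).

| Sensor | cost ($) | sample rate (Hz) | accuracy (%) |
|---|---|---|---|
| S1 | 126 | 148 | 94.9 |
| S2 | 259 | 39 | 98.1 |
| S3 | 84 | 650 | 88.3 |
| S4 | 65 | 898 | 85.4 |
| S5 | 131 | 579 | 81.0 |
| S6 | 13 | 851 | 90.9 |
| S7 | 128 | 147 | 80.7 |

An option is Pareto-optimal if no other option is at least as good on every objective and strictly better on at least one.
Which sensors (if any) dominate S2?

none

S1: worse on accuracy (94.9 vs 98.1).
S3: worse on accuracy (88.3 vs 98.1).
S4: worse on accuracy (85.4 vs 98.1).
S5: worse on accuracy (81.0 vs 98.1).
S6: worse on accuracy (90.9 vs 98.1).
S7: worse on accuracy (80.7 vs 98.1).
No option dominates S2.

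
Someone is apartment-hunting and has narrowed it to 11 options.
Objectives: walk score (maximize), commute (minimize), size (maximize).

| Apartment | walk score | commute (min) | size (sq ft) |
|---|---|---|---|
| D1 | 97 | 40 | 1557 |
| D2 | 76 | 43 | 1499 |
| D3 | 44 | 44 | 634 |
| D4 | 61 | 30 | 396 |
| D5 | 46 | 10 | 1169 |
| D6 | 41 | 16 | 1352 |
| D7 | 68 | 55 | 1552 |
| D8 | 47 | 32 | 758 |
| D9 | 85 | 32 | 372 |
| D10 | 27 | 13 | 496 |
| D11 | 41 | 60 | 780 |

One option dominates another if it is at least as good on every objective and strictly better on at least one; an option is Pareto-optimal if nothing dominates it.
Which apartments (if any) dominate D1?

D2: worse on walk score (76 vs 97).
D3: worse on walk score (44 vs 97).
D4: worse on walk score (61 vs 97).
D5: worse on walk score (46 vs 97).
D6: worse on walk score (41 vs 97).
D7: worse on walk score (68 vs 97).
D8: worse on walk score (47 vs 97).
D9: worse on walk score (85 vs 97).
D10: worse on walk score (27 vs 97).
D11: worse on walk score (41 vs 97).
No option dominates D1.

none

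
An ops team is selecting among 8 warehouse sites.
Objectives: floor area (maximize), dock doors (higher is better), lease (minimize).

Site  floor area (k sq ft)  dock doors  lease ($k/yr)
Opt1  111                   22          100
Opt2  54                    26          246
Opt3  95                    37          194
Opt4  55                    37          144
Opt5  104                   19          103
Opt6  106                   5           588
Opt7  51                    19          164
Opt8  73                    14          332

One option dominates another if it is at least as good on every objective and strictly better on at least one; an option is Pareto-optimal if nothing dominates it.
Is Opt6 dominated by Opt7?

Opt7 vs Opt6: Opt7 is worse on floor area (51 vs 106), so it does not dominate Opt6.

No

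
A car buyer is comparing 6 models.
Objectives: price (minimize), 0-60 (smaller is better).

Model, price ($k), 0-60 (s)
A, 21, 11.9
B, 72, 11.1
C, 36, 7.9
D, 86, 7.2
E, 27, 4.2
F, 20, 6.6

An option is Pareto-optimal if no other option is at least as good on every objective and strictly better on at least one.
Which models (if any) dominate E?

none

A: worse on 0-60 (11.9 vs 4.2).
B: worse on price (72 vs 27).
C: worse on price (36 vs 27).
D: worse on price (86 vs 27).
F: worse on 0-60 (6.6 vs 4.2).
No option dominates E.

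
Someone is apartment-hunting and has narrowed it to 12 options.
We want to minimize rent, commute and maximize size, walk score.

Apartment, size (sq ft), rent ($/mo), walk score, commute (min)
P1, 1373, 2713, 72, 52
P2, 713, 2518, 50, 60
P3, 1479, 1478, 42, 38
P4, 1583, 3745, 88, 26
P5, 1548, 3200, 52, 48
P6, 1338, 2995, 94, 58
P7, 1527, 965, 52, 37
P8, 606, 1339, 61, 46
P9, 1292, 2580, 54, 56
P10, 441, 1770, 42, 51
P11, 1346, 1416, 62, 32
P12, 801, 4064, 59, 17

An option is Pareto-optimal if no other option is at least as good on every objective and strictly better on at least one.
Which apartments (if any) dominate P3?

P7: size 1527≥1479, rent 965≤1478, walk score 52≥42, commute 37≤38 — dominates P3.
Others (P1, P2, P4, P5, P6, P8, P9, P10, P11, P12) are each worse than P3 on at least one objective.

P7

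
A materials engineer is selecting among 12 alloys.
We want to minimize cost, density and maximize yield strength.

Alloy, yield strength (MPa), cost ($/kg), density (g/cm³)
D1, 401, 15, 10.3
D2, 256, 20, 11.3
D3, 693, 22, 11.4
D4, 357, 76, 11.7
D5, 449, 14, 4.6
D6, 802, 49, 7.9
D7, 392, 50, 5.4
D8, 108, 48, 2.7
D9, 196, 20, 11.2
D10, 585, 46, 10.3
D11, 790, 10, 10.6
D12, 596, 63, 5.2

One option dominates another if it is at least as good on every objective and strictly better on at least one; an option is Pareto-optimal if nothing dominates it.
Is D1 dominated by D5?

Yes

D5 vs D1: yield strength 449≥401, cost 14≤15, density 4.6≤10.3 — D5 is at least as good on every objective with at least one strict improvement.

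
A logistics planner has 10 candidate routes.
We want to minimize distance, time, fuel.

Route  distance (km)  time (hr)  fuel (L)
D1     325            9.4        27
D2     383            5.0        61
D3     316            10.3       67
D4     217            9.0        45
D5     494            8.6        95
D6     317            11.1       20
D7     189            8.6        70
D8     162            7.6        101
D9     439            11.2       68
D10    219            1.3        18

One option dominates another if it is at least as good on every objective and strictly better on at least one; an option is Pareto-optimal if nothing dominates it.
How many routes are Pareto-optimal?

4

D1: dominated by D10 (distance 219≤325, time 1.3≤9.4, fuel 18≤27).
D2: dominated by D10 (distance 219≤383, time 1.3≤5.0, fuel 18≤61).
D3: dominated by D4 (distance 217≤316, time 9.0≤10.3, fuel 45≤67).
D4: not dominated.
D5: dominated by D2 (distance 383≤494, time 5.0≤8.6, fuel 61≤95).
D6: dominated by D10 (distance 219≤317, time 1.3≤11.1, fuel 18≤20).
D7: not dominated.
D8: not dominated (best distance).
D9: dominated by D1 (distance 325≤439, time 9.4≤11.2, fuel 27≤68).
D10: not dominated (best time).
Pareto-optimal: D4, D7, D8, D10 → 4.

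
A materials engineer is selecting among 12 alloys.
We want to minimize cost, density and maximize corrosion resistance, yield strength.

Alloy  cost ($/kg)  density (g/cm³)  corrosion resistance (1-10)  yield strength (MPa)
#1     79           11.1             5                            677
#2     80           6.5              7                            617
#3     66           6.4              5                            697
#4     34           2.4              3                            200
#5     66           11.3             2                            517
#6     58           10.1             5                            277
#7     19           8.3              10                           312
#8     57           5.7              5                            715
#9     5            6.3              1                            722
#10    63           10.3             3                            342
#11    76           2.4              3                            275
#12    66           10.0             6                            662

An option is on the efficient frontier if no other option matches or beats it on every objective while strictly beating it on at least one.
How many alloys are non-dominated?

7

#1: dominated by #3 (cost 66≤79, density 6.4≤11.1, corrosion resistance 5≥5, yield strength 697≥677).
#2: not dominated.
#3: dominated by #8 (cost 57≤66, density 5.7≤6.4, corrosion resistance 5≥5, yield strength 715≥697).
#4: not dominated.
#5: dominated by #3 (cost 66≤66, density 6.4≤11.3, corrosion resistance 5≥2, yield strength 697≥517).
#6: dominated by #7 (cost 19≤58, density 8.3≤10.1, corrosion resistance 10≥5, yield strength 312≥277).
#7: not dominated (best corrosion resistance).
#8: not dominated.
#9: not dominated (best cost).
#10: dominated by #8 (cost 57≤63, density 5.7≤10.3, corrosion resistance 5≥3, yield strength 715≥342).
#11: not dominated.
#12: not dominated.
Pareto-optimal: #2, #4, #7, #8, #9, #11, #12 → 7.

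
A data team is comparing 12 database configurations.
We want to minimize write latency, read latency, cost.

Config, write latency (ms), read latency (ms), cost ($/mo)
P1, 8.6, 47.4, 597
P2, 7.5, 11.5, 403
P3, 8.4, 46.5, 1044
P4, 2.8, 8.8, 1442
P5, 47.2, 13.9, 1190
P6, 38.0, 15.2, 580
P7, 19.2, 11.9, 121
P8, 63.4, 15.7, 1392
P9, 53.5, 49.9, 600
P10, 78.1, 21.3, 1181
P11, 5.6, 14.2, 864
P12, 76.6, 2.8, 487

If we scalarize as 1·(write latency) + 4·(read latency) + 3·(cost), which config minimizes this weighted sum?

P7

P1: 1·8.6 + 4·47.4 + 3·597 = 1989.2
P2: 1·7.5 + 4·11.5 + 3·403 = 1262.5
P3: 1·8.4 + 4·46.5 + 3·1044 = 3326.4
P4: 1·2.8 + 4·8.8 + 3·1442 = 4364.0
P5: 1·47.2 + 4·13.9 + 3·1190 = 3672.8
P6: 1·38.0 + 4·15.2 + 3·580 = 1838.8
P7: 1·19.2 + 4·11.9 + 3·121 = 429.8
P8: 1·63.4 + 4·15.7 + 3·1392 = 4302.2
P9: 1·53.5 + 4·49.9 + 3·600 = 2053.1
P10: 1·78.1 + 4·21.3 + 3·1181 = 3706.3
P11: 1·5.6 + 4·14.2 + 3·864 = 2654.4
P12: 1·76.6 + 4·2.8 + 3·487 = 1548.8
Lowest: P7 at 429.8.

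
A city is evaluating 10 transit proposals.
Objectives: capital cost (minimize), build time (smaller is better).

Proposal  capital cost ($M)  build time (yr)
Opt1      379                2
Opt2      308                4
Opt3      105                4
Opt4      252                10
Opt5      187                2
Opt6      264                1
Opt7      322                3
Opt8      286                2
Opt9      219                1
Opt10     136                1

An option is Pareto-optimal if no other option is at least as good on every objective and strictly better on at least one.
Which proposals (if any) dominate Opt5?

Opt10

Opt10: capital cost 136≤187, build time 1≤2 — dominates Opt5.
Others (Opt1, Opt2, Opt3, Opt4, Opt6, Opt7, Opt8, Opt9) are each worse than Opt5 on at least one objective.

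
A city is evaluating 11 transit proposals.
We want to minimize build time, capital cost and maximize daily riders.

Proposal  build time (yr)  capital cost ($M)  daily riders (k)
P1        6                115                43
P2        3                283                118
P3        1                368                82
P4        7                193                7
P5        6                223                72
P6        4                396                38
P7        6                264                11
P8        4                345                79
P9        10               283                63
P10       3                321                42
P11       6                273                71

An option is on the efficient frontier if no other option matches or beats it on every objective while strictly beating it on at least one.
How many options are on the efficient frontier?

P1: not dominated (best capital cost).
P2: not dominated (best daily riders).
P3: not dominated (best build time).
P4: dominated by P1 (build time 6≤7, capital cost 115≤193, daily riders 43≥7).
P5: not dominated.
P6: dominated by P2 (build time 3≤4, capital cost 283≤396, daily riders 118≥38).
P7: dominated by P1 (build time 6≤6, capital cost 115≤264, daily riders 43≥11).
P8: dominated by P2 (build time 3≤4, capital cost 283≤345, daily riders 118≥79).
P9: dominated by P2 (build time 3≤10, capital cost 283≤283, daily riders 118≥63).
P10: dominated by P2 (build time 3≤3, capital cost 283≤321, daily riders 118≥42).
P11: dominated by P5 (build time 6≤6, capital cost 223≤273, daily riders 72≥71).
Pareto-optimal: P1, P2, P3, P5 → 4.

4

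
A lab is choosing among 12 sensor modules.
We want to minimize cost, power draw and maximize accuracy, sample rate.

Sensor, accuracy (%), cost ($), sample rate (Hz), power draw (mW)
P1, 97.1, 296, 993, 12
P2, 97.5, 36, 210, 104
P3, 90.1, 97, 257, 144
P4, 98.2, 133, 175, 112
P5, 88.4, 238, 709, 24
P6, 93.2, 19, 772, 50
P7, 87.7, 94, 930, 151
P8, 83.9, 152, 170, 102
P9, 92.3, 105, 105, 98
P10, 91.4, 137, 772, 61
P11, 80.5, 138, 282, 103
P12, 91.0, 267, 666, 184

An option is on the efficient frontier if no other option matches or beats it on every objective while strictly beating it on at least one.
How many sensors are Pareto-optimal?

P1: not dominated (best sample rate).
P2: not dominated.
P3: dominated by P6 (accuracy 93.2≥90.1, cost 19≤97, sample rate 772≥257, power draw 50≤144).
P4: not dominated (best accuracy).
P5: not dominated.
P6: not dominated (best cost).
P7: not dominated.
P8: dominated by P6 (accuracy 93.2≥83.9, cost 19≤152, sample rate 772≥170, power draw 50≤102).
P9: dominated by P6 (accuracy 93.2≥92.3, cost 19≤105, sample rate 772≥105, power draw 50≤98).
P10: dominated by P6 (accuracy 93.2≥91.4, cost 19≤137, sample rate 772≥772, power draw 50≤61).
P11: dominated by P6 (accuracy 93.2≥80.5, cost 19≤138, sample rate 772≥282, power draw 50≤103).
P12: dominated by P6 (accuracy 93.2≥91.0, cost 19≤267, sample rate 772≥666, power draw 50≤184).
Pareto-optimal: P1, P2, P4, P5, P6, P7 → 6.

6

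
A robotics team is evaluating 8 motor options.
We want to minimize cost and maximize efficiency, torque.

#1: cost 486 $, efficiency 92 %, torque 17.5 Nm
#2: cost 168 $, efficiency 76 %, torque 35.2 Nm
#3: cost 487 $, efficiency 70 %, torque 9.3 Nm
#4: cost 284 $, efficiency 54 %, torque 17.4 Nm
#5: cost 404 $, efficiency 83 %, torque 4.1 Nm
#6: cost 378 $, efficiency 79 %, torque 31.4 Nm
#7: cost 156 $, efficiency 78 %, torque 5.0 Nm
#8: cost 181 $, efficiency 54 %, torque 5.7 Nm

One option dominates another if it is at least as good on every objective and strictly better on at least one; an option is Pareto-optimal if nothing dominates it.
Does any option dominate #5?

#1: worse on cost (486 vs 404).
#2: worse on efficiency (76 vs 83).
#3: worse on cost (487 vs 404).
#4: worse on efficiency (54 vs 83).
#6: worse on efficiency (79 vs 83).
#7: worse on efficiency (78 vs 83).
#8: worse on efficiency (54 vs 83).
No option is at least as good as #5 on every objective and strictly better on one.

No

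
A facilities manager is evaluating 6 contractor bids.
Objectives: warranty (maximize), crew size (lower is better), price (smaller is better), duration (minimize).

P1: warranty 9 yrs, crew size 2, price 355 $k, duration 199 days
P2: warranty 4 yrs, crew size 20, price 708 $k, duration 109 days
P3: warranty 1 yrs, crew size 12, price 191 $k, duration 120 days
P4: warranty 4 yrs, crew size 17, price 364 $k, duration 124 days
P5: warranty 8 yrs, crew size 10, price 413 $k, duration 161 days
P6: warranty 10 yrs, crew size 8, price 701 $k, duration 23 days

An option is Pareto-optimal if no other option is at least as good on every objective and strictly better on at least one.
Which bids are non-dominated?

P1: not dominated (best crew size).
P2: dominated by P6 (warranty 10≥4, crew size 8≤20, price 701≤708, duration 23≤109).
P3: not dominated (best price).
P4: not dominated.
P5: not dominated.
P6: not dominated (best warranty).

P1, P3, P4, P5, P6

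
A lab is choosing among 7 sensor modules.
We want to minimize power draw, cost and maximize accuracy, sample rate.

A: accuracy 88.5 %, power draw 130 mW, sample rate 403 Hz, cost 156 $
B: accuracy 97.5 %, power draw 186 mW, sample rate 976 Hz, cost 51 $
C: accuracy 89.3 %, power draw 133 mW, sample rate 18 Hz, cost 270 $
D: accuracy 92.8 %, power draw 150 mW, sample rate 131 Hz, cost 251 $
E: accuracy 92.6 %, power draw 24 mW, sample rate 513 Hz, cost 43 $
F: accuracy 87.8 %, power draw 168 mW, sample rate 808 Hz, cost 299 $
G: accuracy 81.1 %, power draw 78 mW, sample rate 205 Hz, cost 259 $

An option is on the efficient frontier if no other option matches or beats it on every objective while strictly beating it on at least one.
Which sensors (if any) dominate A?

E

E: accuracy 92.6≥88.5, power draw 24≤130, sample rate 513≥403, cost 43≤156 — dominates A.
Others (B, C, D, F, G) are each worse than A on at least one objective.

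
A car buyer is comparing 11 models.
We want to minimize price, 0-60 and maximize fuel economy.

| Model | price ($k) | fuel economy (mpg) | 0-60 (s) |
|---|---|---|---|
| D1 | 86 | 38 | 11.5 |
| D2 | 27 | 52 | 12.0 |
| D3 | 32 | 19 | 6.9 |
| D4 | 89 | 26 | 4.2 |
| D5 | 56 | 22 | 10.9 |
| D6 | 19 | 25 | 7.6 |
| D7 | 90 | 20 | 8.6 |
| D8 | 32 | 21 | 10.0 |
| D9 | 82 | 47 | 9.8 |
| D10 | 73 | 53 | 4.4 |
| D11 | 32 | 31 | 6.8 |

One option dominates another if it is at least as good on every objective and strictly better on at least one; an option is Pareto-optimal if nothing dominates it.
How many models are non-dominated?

5

D1: dominated by D9 (price 82≤86, fuel economy 47≥38, 0-60 9.8≤11.5).
D2: not dominated.
D3: dominated by D11 (price 32≤32, fuel economy 31≥19, 0-60 6.8≤6.9).
D4: not dominated (best 0-60).
D5: dominated by D6 (price 19≤56, fuel economy 25≥22, 0-60 7.6≤10.9).
D6: not dominated (best price).
D7: dominated by D4 (price 89≤90, fuel economy 26≥20, 0-60 4.2≤8.6).
D8: dominated by D6 (price 19≤32, fuel economy 25≥21, 0-60 7.6≤10.0).
D9: dominated by D10 (price 73≤82, fuel economy 53≥47, 0-60 4.4≤9.8).
D10: not dominated (best fuel economy).
D11: not dominated.
Pareto-optimal: D2, D4, D6, D10, D11 → 5.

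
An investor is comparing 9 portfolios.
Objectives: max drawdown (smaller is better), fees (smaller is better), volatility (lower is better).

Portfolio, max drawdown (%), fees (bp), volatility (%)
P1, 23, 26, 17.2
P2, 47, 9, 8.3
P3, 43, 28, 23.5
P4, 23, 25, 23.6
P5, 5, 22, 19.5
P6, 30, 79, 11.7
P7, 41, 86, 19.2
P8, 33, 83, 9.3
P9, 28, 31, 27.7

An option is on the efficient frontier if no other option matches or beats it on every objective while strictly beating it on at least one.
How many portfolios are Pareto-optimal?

5

P1: not dominated.
P2: not dominated (best fees).
P3: dominated by P1 (max drawdown 23≤43, fees 26≤28, volatility 17.2≤23.5).
P4: dominated by P5 (max drawdown 5≤23, fees 22≤25, volatility 19.5≤23.6).
P5: not dominated (best max drawdown).
P6: not dominated.
P7: dominated by P1 (max drawdown 23≤41, fees 26≤86, volatility 17.2≤19.2).
P8: not dominated.
P9: dominated by P1 (max drawdown 23≤28, fees 26≤31, volatility 17.2≤27.7).
Pareto-optimal: P1, P2, P5, P6, P8 → 5.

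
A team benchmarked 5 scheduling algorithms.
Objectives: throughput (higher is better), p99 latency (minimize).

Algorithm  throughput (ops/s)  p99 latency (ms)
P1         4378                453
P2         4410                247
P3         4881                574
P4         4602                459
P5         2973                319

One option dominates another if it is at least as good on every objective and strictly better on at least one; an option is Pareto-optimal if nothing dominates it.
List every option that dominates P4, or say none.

P1: worse on throughput (4378 vs 4602).
P2: worse on throughput (4410 vs 4602).
P3: worse on p99 latency (574 vs 459).
P5: worse on throughput (2973 vs 4602).
No option dominates P4.

none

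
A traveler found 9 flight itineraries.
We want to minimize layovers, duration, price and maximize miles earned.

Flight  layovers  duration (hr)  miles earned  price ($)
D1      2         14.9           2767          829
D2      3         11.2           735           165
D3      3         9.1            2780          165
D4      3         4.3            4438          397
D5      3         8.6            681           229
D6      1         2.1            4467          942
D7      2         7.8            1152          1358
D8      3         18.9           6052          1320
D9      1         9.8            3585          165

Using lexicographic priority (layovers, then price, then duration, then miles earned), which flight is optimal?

First minimize layovers: best is 1, kept {D6, D9}.
Then minimize price: best is 165, kept {D9}.

D9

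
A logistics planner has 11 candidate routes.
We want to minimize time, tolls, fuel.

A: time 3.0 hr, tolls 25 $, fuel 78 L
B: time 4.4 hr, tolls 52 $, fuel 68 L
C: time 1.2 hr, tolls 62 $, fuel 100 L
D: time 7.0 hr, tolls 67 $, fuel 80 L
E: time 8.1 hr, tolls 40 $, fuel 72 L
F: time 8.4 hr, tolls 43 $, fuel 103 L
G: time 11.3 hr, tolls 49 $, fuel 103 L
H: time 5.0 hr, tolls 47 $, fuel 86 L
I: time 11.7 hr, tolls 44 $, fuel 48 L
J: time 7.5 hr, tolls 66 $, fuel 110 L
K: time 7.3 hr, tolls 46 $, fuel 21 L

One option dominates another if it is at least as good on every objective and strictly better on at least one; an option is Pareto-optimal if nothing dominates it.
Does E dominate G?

E vs G: time 8.1≤11.3, tolls 40≤49, fuel 72≤103 — E is at least as good on every objective with at least one strict improvement.

Yes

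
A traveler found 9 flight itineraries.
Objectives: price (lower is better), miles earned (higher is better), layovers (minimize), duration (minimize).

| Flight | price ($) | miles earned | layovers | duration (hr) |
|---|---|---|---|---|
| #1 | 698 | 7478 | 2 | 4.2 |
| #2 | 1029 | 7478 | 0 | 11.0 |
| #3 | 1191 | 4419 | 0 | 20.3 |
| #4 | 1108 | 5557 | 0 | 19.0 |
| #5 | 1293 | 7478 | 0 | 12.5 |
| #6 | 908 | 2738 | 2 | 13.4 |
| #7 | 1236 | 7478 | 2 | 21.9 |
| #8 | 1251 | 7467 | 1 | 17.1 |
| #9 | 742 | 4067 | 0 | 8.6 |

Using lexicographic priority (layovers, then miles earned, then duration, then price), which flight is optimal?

#2

First minimize layovers: best is 0, kept {#2, #3, #4, #5, #9}.
Then maximize miles earned: best is 7478, kept {#2, #5}.
Then minimize duration: best is 11.0, kept {#2}.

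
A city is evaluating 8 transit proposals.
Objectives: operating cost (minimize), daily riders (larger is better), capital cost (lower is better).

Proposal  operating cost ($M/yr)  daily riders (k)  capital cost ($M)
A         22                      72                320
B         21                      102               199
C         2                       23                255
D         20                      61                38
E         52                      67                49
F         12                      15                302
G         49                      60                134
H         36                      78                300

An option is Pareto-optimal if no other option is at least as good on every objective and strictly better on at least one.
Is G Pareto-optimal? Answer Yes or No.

No

D vs G: operating cost 20≤49, daily riders 61≥60, capital cost 38≤134 — D is at least as good on every objective and strictly better on at least one, so D dominates G.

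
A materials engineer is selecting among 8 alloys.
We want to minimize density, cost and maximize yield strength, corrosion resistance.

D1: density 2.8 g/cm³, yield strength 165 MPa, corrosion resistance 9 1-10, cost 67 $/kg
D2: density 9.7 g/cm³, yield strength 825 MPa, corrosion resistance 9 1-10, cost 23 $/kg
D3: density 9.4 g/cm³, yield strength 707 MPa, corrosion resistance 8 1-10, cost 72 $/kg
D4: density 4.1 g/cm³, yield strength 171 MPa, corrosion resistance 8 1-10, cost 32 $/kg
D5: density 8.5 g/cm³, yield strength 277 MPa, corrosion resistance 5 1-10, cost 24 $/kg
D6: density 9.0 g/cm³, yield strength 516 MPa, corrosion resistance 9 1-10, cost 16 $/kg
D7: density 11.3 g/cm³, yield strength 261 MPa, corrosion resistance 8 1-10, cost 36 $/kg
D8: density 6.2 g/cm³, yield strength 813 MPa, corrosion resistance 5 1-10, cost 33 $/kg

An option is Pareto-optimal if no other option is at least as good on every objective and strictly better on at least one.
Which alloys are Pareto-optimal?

D1: not dominated (best density).
D2: not dominated (best yield strength).
D3: not dominated.
D4: not dominated.
D5: not dominated.
D6: not dominated (best cost).
D7: dominated by D2 (density 9.7≤11.3, yield strength 825≥261, corrosion resistance 9≥8, cost 23≤36).
D8: not dominated.

D1, D2, D3, D4, D5, D6, D8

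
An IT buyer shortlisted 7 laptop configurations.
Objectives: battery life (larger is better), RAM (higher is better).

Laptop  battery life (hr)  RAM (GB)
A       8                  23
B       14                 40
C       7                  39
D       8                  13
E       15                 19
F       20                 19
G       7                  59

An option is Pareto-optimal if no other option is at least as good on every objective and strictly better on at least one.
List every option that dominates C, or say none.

B: battery life 14≥7, RAM 40≥39 — dominates C.
G: battery life 7≥7, RAM 59≥39 — dominates C.
Others (A, D, E, F) are each worse than C on at least one objective.

B, G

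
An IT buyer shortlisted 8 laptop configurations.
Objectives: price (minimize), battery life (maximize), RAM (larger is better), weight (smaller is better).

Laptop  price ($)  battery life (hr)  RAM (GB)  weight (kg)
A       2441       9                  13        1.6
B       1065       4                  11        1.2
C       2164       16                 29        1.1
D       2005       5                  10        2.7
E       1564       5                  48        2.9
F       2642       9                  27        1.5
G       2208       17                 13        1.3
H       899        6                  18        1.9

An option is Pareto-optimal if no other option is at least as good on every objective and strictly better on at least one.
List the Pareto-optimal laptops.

B, C, E, G, H

A: dominated by C (price 2164≤2441, battery life 16≥9, RAM 29≥13, weight 1.1≤1.6).
B: not dominated.
C: not dominated (best weight).
D: dominated by H (price 899≤2005, battery life 6≥5, RAM 18≥10, weight 1.9≤2.7).
E: not dominated (best RAM).
F: dominated by C (price 2164≤2642, battery life 16≥9, RAM 29≥27, weight 1.1≤1.5).
G: not dominated (best battery life).
H: not dominated (best price).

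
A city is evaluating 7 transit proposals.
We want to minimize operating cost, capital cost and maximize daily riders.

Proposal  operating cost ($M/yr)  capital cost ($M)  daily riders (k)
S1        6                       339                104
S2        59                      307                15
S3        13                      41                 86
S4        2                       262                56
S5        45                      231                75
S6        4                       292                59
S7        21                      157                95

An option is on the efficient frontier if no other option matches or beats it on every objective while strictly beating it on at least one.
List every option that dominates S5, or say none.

S3, S7

S3: operating cost 13≤45, capital cost 41≤231, daily riders 86≥75 — dominates S5.
S7: operating cost 21≤45, capital cost 157≤231, daily riders 95≥75 — dominates S5.
Others (S1, S2, S4, S6) are each worse than S5 on at least one objective.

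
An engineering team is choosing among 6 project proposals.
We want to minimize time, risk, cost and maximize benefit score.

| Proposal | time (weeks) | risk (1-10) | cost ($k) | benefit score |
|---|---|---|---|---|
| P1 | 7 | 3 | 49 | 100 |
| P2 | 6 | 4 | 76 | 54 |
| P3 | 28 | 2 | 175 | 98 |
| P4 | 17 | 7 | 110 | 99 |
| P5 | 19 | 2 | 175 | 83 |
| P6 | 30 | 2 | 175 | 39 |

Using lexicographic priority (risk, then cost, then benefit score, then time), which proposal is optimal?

First minimize risk: best is 2, kept {P3, P5, P6}.
Then minimize cost: best is 175, kept {P3, P5, P6}.
Then maximize benefit score: best is 98, kept {P3}.

P3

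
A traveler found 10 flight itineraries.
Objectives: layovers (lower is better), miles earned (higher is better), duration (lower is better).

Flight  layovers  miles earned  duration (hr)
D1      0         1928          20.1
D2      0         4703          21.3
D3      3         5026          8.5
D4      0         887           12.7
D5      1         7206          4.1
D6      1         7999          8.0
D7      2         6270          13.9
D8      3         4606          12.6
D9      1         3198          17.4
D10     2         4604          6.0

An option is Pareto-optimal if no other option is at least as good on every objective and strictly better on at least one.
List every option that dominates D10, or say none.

D5

D5: layovers 1≤2, miles earned 7206≥4604, duration 4.1≤6.0 — dominates D10.
Others (D1, D2, D3, D4, D6, D7, D8, D9) are each worse than D10 on at least one objective.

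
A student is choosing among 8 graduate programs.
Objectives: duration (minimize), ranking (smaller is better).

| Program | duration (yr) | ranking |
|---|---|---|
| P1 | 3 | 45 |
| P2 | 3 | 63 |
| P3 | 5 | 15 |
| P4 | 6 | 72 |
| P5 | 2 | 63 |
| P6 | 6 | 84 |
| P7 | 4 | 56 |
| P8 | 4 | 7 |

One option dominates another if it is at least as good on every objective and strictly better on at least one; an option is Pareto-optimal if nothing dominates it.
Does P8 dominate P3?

P8 vs P3: duration 4≤5, ranking 7≤15 — P8 is at least as good on every objective with at least one strict improvement.

Yes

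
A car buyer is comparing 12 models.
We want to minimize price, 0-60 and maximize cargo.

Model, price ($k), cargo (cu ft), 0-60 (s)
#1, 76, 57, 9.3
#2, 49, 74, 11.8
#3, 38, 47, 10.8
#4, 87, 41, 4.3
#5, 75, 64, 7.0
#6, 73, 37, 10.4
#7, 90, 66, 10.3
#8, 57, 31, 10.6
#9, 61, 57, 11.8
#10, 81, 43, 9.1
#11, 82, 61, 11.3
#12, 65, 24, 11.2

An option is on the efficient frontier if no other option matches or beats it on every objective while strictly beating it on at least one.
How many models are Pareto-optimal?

#1: dominated by #5 (price 75≤76, cargo 64≥57, 0-60 7.0≤9.3).
#2: not dominated (best cargo).
#3: not dominated (best price).
#4: not dominated (best 0-60).
#5: not dominated.
#6: not dominated.
#7: not dominated.
#8: not dominated.
#9: dominated by #2 (price 49≤61, cargo 74≥57, 0-60 11.8≤11.8).
#10: dominated by #5 (price 75≤81, cargo 64≥43, 0-60 7.0≤9.1).
#11: dominated by #5 (price 75≤82, cargo 64≥61, 0-60 7.0≤11.3).
#12: dominated by #3 (price 38≤65, cargo 47≥24, 0-60 10.8≤11.2).
Pareto-optimal: #2, #3, #4, #5, #6, #7, #8 → 7.

7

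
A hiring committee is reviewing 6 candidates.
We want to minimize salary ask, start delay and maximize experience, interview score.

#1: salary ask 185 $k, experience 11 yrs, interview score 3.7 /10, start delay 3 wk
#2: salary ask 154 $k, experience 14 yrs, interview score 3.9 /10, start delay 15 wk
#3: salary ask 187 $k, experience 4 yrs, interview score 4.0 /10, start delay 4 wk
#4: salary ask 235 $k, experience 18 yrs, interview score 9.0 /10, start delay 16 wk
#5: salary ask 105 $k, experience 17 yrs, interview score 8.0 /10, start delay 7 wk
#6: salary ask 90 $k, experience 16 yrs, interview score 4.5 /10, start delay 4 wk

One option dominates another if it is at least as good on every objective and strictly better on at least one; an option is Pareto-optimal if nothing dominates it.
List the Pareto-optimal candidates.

#1: not dominated (best start delay).
#2: dominated by #5 (salary ask 105≤154, experience 17≥14, interview score 8.0≥3.9, start delay 7≤15).
#3: dominated by #6 (salary ask 90≤187, experience 16≥4, interview score 4.5≥4.0, start delay 4≤4).
#4: not dominated (best experience).
#5: not dominated.
#6: not dominated (best salary ask).

#1, #4, #5, #6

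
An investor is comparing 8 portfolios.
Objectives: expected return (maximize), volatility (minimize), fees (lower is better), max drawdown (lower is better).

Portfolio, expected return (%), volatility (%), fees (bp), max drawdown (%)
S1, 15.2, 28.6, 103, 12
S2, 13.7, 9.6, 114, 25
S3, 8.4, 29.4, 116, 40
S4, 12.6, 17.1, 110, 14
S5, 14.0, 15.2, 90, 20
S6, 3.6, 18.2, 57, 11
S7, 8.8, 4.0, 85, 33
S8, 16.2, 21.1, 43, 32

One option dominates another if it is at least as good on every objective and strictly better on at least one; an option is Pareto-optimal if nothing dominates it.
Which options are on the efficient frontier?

S1: not dominated.
S2: not dominated.
S3: dominated by S1 (expected return 15.2≥8.4, volatility 28.6≤29.4, fees 103≤116, max drawdown 12≤40).
S4: not dominated.
S5: not dominated.
S6: not dominated (best max drawdown).
S7: not dominated (best volatility).
S8: not dominated (best expected return).

S1, S2, S4, S5, S6, S7, S8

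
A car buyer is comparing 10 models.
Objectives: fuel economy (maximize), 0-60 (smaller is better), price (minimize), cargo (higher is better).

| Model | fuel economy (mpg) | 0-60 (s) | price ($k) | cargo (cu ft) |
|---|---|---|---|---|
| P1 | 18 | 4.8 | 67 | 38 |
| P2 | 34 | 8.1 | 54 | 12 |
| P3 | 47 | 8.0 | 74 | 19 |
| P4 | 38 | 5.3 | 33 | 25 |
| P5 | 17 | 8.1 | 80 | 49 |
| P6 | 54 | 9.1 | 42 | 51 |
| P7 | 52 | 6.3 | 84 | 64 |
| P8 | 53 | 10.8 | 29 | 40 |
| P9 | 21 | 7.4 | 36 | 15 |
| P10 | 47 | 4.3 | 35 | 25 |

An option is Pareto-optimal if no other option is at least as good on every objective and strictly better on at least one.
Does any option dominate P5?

P1: worse on cargo (38 vs 49).
P2: worse on cargo (12 vs 49).
P3: worse on cargo (19 vs 49).
P4: worse on cargo (25 vs 49).
P6: worse on 0-60 (9.1 vs 8.1).
P7: worse on price (84 vs 80).
P8: worse on 0-60 (10.8 vs 8.1).
P9: worse on cargo (15 vs 49).
P10: worse on cargo (25 vs 49).
No option is at least as good as P5 on every objective and strictly better on one.

No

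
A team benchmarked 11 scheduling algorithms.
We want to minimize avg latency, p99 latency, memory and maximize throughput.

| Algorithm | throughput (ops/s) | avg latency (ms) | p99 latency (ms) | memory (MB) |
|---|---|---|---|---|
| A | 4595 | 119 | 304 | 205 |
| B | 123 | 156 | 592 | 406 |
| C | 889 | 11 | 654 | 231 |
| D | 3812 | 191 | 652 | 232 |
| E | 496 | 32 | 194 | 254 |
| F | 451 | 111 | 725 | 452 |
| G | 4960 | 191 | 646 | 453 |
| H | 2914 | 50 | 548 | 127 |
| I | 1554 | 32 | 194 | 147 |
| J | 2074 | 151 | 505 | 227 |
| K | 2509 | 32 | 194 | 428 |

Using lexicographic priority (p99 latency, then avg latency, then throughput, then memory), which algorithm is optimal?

K

First minimize p99 latency: best is 194, kept {E, I, K}.
Then minimize avg latency: best is 32, kept {E, I, K}.
Then maximize throughput: best is 2509, kept {K}.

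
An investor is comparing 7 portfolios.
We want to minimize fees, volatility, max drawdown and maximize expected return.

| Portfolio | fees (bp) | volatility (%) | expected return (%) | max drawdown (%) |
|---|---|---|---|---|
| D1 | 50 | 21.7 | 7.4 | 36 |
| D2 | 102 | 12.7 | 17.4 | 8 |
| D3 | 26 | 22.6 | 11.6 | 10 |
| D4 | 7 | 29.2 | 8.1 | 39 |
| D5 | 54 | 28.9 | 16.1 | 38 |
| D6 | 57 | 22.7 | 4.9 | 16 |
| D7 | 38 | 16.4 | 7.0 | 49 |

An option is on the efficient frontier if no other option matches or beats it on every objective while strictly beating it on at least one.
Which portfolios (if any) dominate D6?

D3: fees 26≤57, volatility 22.6≤22.7, expected return 11.6≥4.9, max drawdown 10≤16 — dominates D6.
Others (D1, D2, D4, D5, D7) are each worse than D6 on at least one objective.

D3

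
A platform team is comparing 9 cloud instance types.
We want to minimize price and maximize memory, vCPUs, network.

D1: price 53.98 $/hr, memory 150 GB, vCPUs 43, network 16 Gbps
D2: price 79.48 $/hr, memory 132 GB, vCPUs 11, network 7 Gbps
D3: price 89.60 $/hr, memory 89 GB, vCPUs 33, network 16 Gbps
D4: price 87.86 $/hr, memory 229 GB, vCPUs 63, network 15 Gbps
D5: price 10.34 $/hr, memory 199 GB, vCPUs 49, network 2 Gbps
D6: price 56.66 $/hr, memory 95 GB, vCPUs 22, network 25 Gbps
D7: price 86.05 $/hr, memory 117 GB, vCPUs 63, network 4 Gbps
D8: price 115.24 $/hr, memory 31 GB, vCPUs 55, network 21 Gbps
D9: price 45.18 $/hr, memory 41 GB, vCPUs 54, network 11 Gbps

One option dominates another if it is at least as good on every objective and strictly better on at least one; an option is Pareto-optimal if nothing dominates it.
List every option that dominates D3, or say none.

D1

D1: price 53.98≤89.60, memory 150≥89, vCPUs 43≥33, network 16≥16 — dominates D3.
Others (D2, D4, D5, D6, D7, D8, D9) are each worse than D3 on at least one objective.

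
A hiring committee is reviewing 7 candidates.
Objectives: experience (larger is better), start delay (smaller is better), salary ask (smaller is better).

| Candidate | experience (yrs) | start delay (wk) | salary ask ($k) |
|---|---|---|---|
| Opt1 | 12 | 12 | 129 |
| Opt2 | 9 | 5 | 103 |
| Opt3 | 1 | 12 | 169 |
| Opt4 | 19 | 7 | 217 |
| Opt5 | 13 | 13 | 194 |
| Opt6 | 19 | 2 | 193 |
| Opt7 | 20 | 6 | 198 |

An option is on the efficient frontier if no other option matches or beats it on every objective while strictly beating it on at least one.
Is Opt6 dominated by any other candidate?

Opt1: worse on experience (12 vs 19).
Opt2: worse on experience (9 vs 19).
Opt3: worse on experience (1 vs 19).
Opt4: worse on start delay (7 vs 2).
Opt5: worse on experience (13 vs 19).
Opt7: worse on start delay (6 vs 2).
No option is at least as good as Opt6 on every objective and strictly better on one.

No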